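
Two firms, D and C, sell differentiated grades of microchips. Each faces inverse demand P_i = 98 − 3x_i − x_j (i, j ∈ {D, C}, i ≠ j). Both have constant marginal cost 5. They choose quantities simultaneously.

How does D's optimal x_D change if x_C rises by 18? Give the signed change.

-3

Firm D's profit: π = x_D(98 − 3x_D − x_C) − 5x_D.
∂π/∂x_D = 93 − 6x_D − x_C = 0 ⇒ x_D = 15.5 − (1/6)x_C.
The reaction-function slope is −1/6, so an 18-unit rise in x_C moves x_D by −1/6 × 18 = −3. D's best response falls — the actions are strategic substitutes.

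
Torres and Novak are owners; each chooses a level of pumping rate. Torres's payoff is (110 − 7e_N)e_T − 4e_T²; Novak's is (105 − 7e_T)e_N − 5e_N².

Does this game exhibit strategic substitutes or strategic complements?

strategic substitutes

Expanding Torres's payoff: 110e_T − 7e_Ne_T − 4e_T².
∂π/∂e_T = 110 − 7e_N − 8e_T = 0, so e_T = 13.75 − 0.875e_N.
The best-response slope de_T/de_N = −0.875 < 0: the reaction function is downward-sloping, so the choices are strategic substitutes.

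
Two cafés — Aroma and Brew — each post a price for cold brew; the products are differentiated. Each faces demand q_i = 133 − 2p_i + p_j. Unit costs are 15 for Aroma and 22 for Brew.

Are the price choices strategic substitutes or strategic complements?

Aroma's profit: π = (p_{Aroma} − 15)(133 − 2p_{Aroma} + p_{Brew}).
∂π/∂p_{Aroma} = 163 − 4p_{Aroma} + p_{Brew} = 0 ⇒ p_{Aroma} = 40.75 + 0.25p_{Brew}.
The best-response slope dp_{Aroma}/dp_{Brew} = 0.25 > 0: the reaction function is upward-sloping, so the choices are strategic complements.

strategic complements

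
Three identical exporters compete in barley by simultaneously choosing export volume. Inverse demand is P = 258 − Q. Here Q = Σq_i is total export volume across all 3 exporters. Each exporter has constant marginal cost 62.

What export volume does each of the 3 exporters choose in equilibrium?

49

A representative exporter's profit is π_i = q_i(258 − Q) − 62q_i, with Q = q_i + Σ_{j≠i} q_j.
First-order condition: 196 − 2q_i − Σ_{j≠i} q_j = 0.
In a symmetric equilibrium every exporter chooses the same q, so Σ_{j≠i} q_j = 2q. The condition becomes 196 − 4q = 0, giving q = 196/4 = 49.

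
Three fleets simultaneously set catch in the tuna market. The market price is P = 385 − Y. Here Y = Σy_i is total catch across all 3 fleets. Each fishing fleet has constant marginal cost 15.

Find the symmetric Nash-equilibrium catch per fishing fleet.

92.5

A representative fishing fleet's profit is π_i = y_i(385 − Y) − 15y_i, with Y = y_i + Σ_{j≠i} y_j.
First-order condition: 370 − 2y_i − Σ_{j≠i} y_j = 0.
With identical fishing fleets, set every y_j = y: then 370 − 2y − 2y = 0, i.e. y = 370/4 = 92.5.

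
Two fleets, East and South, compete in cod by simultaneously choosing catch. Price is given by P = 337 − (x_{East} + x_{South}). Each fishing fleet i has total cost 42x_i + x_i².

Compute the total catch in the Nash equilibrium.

Fishing fleet East's profit: π = x_{East}(337 − (x_{East} + x_{South})) − 42x_{East} − x_{East}².
∂π/∂x_{East} = 295 − 4x_{East} − x_{South} = 0, so x_{East} = 73.75 − 0.25x_{South}.
The game is symmetric, so in equilibrium x_{South} = x_{East}: the reaction function gives 1.25x_{East} = 73.75, hence x_{East} = 59.
Total catch: 59 + 59 = 118.

118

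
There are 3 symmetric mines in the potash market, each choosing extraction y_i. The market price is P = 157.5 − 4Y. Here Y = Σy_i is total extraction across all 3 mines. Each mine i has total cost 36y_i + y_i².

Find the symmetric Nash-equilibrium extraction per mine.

6.75

A representative mine's profit is π_i = y_i(157.5 − 4Y) − 36y_i − y_i², with Y = y_i + Σ_{j≠i} y_j.
First-order condition: 121.5 − 10y_i − 4Σ_{j≠i} y_j = 0.
In a symmetric equilibrium every mine chooses the same y, so Σ_{j≠i} y_j = 2y. The condition becomes 121.5 − 18y = 0, giving y = 121.5/18 = 6.75.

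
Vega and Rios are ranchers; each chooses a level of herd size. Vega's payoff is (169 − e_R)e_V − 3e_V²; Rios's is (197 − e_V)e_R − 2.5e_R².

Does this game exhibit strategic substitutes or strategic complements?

strategic substitutes

Expanding Vega's payoff: 169e_V − e_Re_V − 3e_V².
∂π/∂e_V = 169 − e_R − 6e_V = 0, so e_V = 169/6 − (1/6)e_R.
The best-response slope de_V/de_R = −1/6 < 0: the reaction function is downward-sloping, so the choices are strategic substitutes.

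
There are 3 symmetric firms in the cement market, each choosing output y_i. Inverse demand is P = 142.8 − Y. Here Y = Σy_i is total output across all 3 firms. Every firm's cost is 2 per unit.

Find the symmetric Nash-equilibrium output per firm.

A representative firm's profit is π_i = y_i(142.8 − Y) − 2y_i, with Y = y_i + Σ_{j≠i} y_j.
First-order condition: 140.8 − 2y_i − Σ_{j≠i} y_j = 0.
In a symmetric equilibrium every firm chooses the same y, so Σ_{j≠i} y_j = 2y. The condition becomes 140.8 − 4y = 0, giving y = 140.8/4 = 35.2.

35.2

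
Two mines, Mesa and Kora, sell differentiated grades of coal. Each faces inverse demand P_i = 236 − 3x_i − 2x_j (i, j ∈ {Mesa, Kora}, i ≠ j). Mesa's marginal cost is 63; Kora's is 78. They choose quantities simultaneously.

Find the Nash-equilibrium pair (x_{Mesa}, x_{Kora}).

Mine Mesa's profit: π = x_{Mesa}(236 − 3x_{Mesa} − 2x_{Kora}) − 63x_{Mesa}.
∂π/∂x_{Mesa} = 173 − 6x_{Mesa} − 2x_{Kora} = 0 ⇒ x_{Mesa} = 173/6 − (1/3)x_{Kora}.
Similarly x_{Kora} = 79/3 − (1/3)x_{Mesa}.
Substituting the second reaction function into the first: x_{Mesa} = 173/6 − (1/3)(79/3 − (1/3)x_{Mesa}), which gives (8/9)x_{Mesa} = 361/18 ⇒ x_{Mesa} = 22.5625.
Then x_{Kora} = 79/3 − (1/3)·22.5625 = 18.8125.

22.5625, 18.8125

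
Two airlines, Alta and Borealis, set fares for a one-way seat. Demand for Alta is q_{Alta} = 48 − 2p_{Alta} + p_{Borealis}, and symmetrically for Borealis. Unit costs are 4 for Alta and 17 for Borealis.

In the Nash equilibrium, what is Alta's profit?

Alta's profit: π = (p_{Alta} − 4)(48 − 2p_{Alta} + p_{Borealis}).
∂π/∂p_{Alta} = 56 − 4p_{Alta} + p_{Borealis} = 0 ⇒ p_{Alta} = 14 + 0.25p_{Borealis}.
Similarly p_{Borealis} = 20.5 + 0.25p_{Alta}.
Substituting the second reaction function into the first: p_{Alta} = 14 + 0.25(20.5 + 0.25p_{Alta}), which gives 0.9375p_{Alta} = 19.125 ⇒ p_{Alta} = 20.4.
Then p_{Borealis} = 20.5 + 0.25·20.4 = 25.6.
q_{Alta} = 48 − 2·20.4 + 25.6 = 32.8.
Profit = (20.4 − 4)·32.8 = 537.92.

537.92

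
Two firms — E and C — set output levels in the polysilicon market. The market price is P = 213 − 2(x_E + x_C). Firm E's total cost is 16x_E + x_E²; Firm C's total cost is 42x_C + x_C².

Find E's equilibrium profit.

Firm E's profit: π = x_E(213 − 2(x_E + x_C)) − 16x_E − x_E².
∂π/∂x_E = 197 − 6x_E − 2x_C = 0, so x_E = 197/6 − (1/3)x_C.
By the same steps for C: x_C = 28.5 − (1/3)x_E.
Solving the two reaction functions simultaneously: (1 − (−1/3)(−1/3))x_E = 197/6 − (1/3)·28.5, so (8/9)x_E = 70/3 and x_E = 26.25.
Then x_C = 28.5 − (1/3)·26.25 = 19.75.
Price P = 213 − 2·46 = 121.
E's profit: (121 − 16)·26.25 − (26.25)² = 2067.1875.

2067.1875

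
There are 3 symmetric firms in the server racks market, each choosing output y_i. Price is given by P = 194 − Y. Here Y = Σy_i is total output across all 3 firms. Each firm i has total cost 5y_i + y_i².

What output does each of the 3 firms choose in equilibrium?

A representative firm's profit is π_i = y_i(194 − Y) − 5y_i − y_i², with Y = y_i + Σ_{j≠i} y_j.
First-order condition: 189 − 4y_i − Σ_{j≠i} y_j = 0.
In a symmetric equilibrium every firm chooses the same y, so Σ_{j≠i} y_j = 2y. The condition becomes 189 − 6y = 0, giving y = 189/6 = 31.5.

31.5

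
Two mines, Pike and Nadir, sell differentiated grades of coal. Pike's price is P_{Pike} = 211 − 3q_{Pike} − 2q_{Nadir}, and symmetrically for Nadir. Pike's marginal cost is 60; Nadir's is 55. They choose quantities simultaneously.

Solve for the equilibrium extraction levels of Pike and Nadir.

18.5625, 19.8125

Mine Pike's profit: π = q_{Pike}(211 − 3q_{Pike} − 2q_{Nadir}) − 60q_{Pike}.
∂π/∂q_{Pike} = 151 − 6q_{Pike} − 2q_{Nadir} = 0 ⇒ q_{Pike} = 151/6 − (1/3)q_{Nadir}.
Similarly q_{Nadir} = 26 − (1/3)q_{Pike}.
Plugging q_{Nadir} into Pike's best response: q_{Pike} = 151/6 − (1/3)(26 − (1/3)q_{Pike}) ⇒ (8/9)q_{Pike} = 16.5, so q_{Pike} = 18.5625.
Then q_{Nadir} = 26 − (1/3)·18.5625 = 19.8125.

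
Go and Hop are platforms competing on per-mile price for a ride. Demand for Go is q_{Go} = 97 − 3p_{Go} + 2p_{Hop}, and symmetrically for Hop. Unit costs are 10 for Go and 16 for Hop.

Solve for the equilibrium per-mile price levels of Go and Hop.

Go's profit: π = (p_{Go} − 10)(97 − 3p_{Go} + 2p_{Hop}).
∂π/∂p_{Go} = 127 − 6p_{Go} + 2p_{Hop} = 0 ⇒ p_{Go} = 127/6 + (1/3)p_{Hop}.
Similarly p_{Hop} = 145/6 + (1/3)p_{Go}.
Substituting the second reaction function into the first: p_{Go} = 127/6 + (1/3)(145/6 + (1/3)p_{Go}), which gives (8/9)p_{Go} = 263/9 ⇒ p_{Go} = 32.875.
Then p_{Hop} = 145/6 + (1/3)·32.875 = 35.125.

32.875, 35.125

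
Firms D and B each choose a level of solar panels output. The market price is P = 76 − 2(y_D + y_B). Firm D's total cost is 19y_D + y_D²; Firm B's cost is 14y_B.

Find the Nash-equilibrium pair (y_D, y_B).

5.2, 12.9

Firm D's profit: π = y_D(76 − 2(y_D + y_B)) − 19y_D − y_D².
∂π/∂y_D = 57 − 6y_D − 2y_B = 0, so y_D = 9.5 − (1/3)y_B.
For B: ∂π/∂y_B = 62 − 4y_B − 2y_D = 0 ⇒ y_B = 15.5 − 0.5y_D.
Substituting the second reaction function into the first: y_D = 9.5 − (1/3)(15.5 − 0.5y_D), which gives (5/6)y_D = 13/3 ⇒ y_D = 5.2.
Then y_B = 15.5 − 0.5·5.2 = 12.9.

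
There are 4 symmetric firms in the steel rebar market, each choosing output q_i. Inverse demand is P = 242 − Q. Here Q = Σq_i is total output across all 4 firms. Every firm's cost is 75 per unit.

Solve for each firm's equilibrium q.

A representative firm's profit is π_i = q_i(242 − Q) − 75q_i, with Q = q_i + Σ_{j≠i} q_j.
First-order condition: 167 − 2q_i − Σ_{j≠i} q_j = 0.
With identical firms, set every q_j = q: then 167 − 2q − 3q = 0, i.e. q = 167/5 = 33.4.

33.4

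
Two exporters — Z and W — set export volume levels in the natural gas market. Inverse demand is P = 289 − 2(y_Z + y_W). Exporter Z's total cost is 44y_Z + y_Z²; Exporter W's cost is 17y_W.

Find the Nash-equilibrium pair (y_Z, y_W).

21.8, 57.1

Exporter Z's profit: π = y_Z(289 − 2(y_Z + y_W)) − 44y_Z − y_Z².
∂π/∂y_Z = 245 − 6y_Z − 2y_W = 0, so y_Z = 245/6 − (1/3)y_W.
For W: ∂π/∂y_W = 272 − 4y_W − 2y_Z = 0 ⇒ y_W = 68 − 0.5y_Z.
Plugging y_W into Z's best response: y_Z = 245/6 − (1/3)(68 − 0.5y_Z) ⇒ (5/6)y_Z = 109/6, so y_Z = 21.8.
Then y_W = 68 − 0.5·21.8 = 57.1.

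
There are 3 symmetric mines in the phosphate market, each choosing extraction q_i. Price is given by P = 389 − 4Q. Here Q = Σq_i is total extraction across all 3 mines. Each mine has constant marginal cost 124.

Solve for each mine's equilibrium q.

A representative mine's profit is π_i = q_i(389 − 4Q) − 124q_i, with Q = q_i + Σ_{j≠i} q_j.
First-order condition: 265 − 8q_i − 4Σ_{j≠i} q_j = 0.
Imposing symmetry (q_j = q for all j) turns Σ_{j≠i} q_j into 2q, so 265 = 16q and q = 16.5625.

16.5625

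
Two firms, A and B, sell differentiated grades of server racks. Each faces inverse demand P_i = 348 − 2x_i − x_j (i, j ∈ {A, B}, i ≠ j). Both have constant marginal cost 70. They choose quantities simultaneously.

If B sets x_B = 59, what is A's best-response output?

Firm A's profit: π = x_A(348 − 2x_A − x_B) − 70x_A.
∂π/∂x_A = 278 − 4x_A − x_B = 0 ⇒ x_A = 69.5 − 0.25x_B.
At x_B = 59: x_A = 69.5 − 0.25·59 = 54.75.

54.75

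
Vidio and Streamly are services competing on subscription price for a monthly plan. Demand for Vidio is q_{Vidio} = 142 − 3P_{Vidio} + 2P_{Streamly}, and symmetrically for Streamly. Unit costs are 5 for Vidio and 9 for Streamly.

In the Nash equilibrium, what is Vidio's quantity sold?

105

Vidio's profit: π = (P_{Vidio} − 5)(142 − 3P_{Vidio} + 2P_{Streamly}).
∂π/∂P_{Vidio} = 157 − 6P_{Vidio} + 2P_{Streamly} = 0 ⇒ P_{Vidio} = 157/6 + (1/3)P_{Streamly}.
Similarly P_{Streamly} = 169/6 + (1/3)P_{Vidio}.
Solving the two reaction functions simultaneously: (1 − (1/3)(1/3))P_{Vidio} = 157/6 + (1/3)·(169/6), so (8/9)P_{Vidio} = 320/9 and P_{Vidio} = 40.
Then P_{Streamly} = 169/6 + (1/3)·40 = 41.5.
q_{Vidio} = 142 − 3·40 + 2·41.5 = 105.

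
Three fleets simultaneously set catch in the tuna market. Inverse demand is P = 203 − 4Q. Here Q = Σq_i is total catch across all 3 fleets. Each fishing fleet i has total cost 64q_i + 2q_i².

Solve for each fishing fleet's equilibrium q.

6.95

A representative fishing fleet's profit is π_i = q_i(203 − 4Q) − 64q_i − 2q_i², with Q = q_i + Σ_{j≠i} q_j.
First-order condition: 139 − 12q_i − 4Σ_{j≠i} q_j = 0.
With identical fishing fleets, set every q_j = q: then 139 − 12q − 8q = 0, i.e. q = 139/20 = 6.95.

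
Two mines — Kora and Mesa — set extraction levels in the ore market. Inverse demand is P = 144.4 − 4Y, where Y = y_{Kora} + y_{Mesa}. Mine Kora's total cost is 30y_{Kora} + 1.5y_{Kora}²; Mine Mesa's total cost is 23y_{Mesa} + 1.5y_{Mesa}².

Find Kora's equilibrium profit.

297.9328

Mine Kora's profit: π = y_{Kora}(144.4 − 4(y_{Kora} + y_{Mesa})) − 30y_{Kora} − 1.5y_{Kora}².
∂π/∂y_{Kora} = 114.4 − 11y_{Kora} − 4y_{Mesa} = 0, so y_{Kora} = 10.4 − (4/11)y_{Mesa}.
By the same steps for Mesa: y_{Mesa} = 607/55 − (4/11)y_{Kora}.
Plugging y_{Mesa} into Kora's best response: y_{Kora} = 10.4 − (4/11)(607/55 − (4/11)y_{Kora}) ⇒ (105/121)y_{Kora} = 3864/605, so y_{Kora} = 7.36.
Then y_{Mesa} = 607/55 − (4/11)·7.36 = 8.36.
Price P = 144.4 − 4·15.72 = 81.52.
Kora's profit: (81.52 − 30)·7.36 − 1.5(7.36)² = 297.9328.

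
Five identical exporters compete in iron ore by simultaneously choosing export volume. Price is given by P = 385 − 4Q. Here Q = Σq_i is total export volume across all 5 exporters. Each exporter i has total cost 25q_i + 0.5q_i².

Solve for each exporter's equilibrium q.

14.4

A representative exporter's profit is π_i = q_i(385 − 4Q) − 25q_i − 0.5q_i², with Q = q_i + Σ_{j≠i} q_j.
First-order condition: 360 − 9q_i − 4Σ_{j≠i} q_j = 0.
Imposing symmetry (q_j = q for all j) turns Σ_{j≠i} q_j into 4q, so 360 = 25q and q = 14.4.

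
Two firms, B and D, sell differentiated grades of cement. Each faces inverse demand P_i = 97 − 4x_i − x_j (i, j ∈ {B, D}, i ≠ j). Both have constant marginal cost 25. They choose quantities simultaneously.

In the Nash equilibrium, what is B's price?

Firm B's profit: π = x_B(97 − 4x_B − x_D) − 25x_B.
∂π/∂x_B = 72 − 8x_B − x_D = 0 ⇒ x_B = 9 − 0.125x_D.
Setting x_B = x_D in the reaction function: x_B = 9 − 0.125x_B, so x_B = 9 / 1.125 = 8.
P_B = 97 − 4·8 − 8 = 57.

57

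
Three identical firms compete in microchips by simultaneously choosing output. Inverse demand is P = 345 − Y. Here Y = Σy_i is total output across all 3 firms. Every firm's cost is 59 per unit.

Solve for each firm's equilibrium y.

71.5

A representative firm's profit is π_i = y_i(345 − Y) − 59y_i, with Y = y_i + Σ_{j≠i} y_j.
First-order condition: 286 − 2y_i − Σ_{j≠i} y_j = 0.
With identical firms, set every y_j = y: then 286 − 2y − 2y = 0, i.e. y = 286/4 = 71.5.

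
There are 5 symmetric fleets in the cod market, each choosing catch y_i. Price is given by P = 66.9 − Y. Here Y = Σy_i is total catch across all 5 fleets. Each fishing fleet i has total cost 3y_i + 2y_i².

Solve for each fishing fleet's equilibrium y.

6.39

A representative fishing fleet's profit is π_i = y_i(66.9 − Y) − 3y_i − 2y_i², with Y = y_i + Σ_{j≠i} y_j.
First-order condition: 63.9 − 6y_i − Σ_{j≠i} y_j = 0.
In a symmetric equilibrium every fishing fleet chooses the same y, so Σ_{j≠i} y_j = 4y. The condition becomes 63.9 − 10y = 0, giving y = 63.9/10 = 6.39.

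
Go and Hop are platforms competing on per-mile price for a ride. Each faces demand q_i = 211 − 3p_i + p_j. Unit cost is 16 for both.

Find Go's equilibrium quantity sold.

Go's profit: π = (p_{Go} − 16)(211 − 3p_{Go} + p_{Hop}).
∂π/∂p_{Go} = 259 − 6p_{Go} + p_{Hop} = 0 ⇒ p_{Go} = 259/6 + (1/6)p_{Hop}.
Setting p_{Go} = p_{Hop} in the reaction function: p_{Go} = 259/6 + (1/6)p_{Go}, so p_{Go} = (259/6) / (5/6) = 51.8.
q_{Go} = 211 − 3·51.8 + 51.8 = 107.4.

107.4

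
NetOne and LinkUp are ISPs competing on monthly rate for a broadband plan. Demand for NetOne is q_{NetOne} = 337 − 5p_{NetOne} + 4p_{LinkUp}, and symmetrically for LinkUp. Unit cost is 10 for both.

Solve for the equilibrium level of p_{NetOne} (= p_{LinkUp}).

NetOne's profit: π = (p_{NetOne} − 10)(337 − 5p_{NetOne} + 4p_{LinkUp}).
∂π/∂p_{NetOne} = 387 − 10p_{NetOne} + 4p_{LinkUp} = 0 ⇒ p_{NetOne} = 38.7 + 0.4p_{LinkUp}.
The game is symmetric, so in equilibrium p_{LinkUp} = p_{NetOne}: the reaction function gives 0.6p_{NetOne} = 38.7, hence p_{NetOne} = 64.5.

64.5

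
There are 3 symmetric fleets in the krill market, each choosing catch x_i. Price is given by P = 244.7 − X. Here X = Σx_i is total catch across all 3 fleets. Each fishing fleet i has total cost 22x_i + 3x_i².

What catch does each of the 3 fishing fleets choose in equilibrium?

22.27

A representative fishing fleet's profit is π_i = x_i(244.7 − X) − 22x_i − 3x_i², with X = x_i + Σ_{j≠i} x_j.
First-order condition: 222.7 − 8x_i − Σ_{j≠i} x_j = 0.
Imposing symmetry (x_j = x for all j) turns Σ_{j≠i} x_j into 2x, so 222.7 = 10x and x = 22.27.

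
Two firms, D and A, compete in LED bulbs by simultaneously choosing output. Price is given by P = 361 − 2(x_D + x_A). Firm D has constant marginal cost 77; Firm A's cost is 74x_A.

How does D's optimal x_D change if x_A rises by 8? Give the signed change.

Firm D's profit: π = x_D(361 − 2(x_D + x_A)) − 77x_D.
∂π/∂x_D = 284 − 4x_D − 2x_A = 0, so x_D = 71 − 0.5x_A.
The reaction-function slope is −0.5, so an 8-unit rise in x_A moves x_D by −0.5 × 8 = −4. D's best response falls — the actions are strategic substitutes.

-4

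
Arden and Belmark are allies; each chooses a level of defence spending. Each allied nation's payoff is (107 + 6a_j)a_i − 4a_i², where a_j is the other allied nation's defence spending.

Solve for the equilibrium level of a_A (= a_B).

Arden's payoff is (107 + 6a_B)a_A − 4a_A².
∂π/∂a_A = 107 + 6a_B − 8a_A = 0, so a_A = 13.375 + 0.75a_B.
By symmetry a_B = a_A; substituting into the reaction function, 0.25a_A = 13.375 and a_A = 53.5.

53.5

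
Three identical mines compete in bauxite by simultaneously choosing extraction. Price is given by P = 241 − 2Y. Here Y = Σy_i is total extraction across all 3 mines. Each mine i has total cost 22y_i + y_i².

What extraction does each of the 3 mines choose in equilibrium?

21.9

A representative mine's profit is π_i = y_i(241 − 2Y) − 22y_i − y_i², with Y = y_i + Σ_{j≠i} y_j.
First-order condition: 219 − 6y_i − 2Σ_{j≠i} y_j = 0.
With identical mines, set every y_j = y: then 219 − 6y − 4y = 0, i.e. y = 219/10 = 21.9.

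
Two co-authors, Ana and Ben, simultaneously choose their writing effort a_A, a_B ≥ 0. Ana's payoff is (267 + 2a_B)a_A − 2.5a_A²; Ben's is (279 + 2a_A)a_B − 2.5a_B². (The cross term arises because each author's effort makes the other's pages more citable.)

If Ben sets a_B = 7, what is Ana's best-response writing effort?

56.2

Expanding Ana's payoff: 267a_A + 2a_Ba_A − 2.5a_A².
∂π/∂a_A = 267 + 2a_B − 5a_A = 0, so a_A = 53.4 + 0.4a_B.
At a_B = 7: a_A = 53.4 + 0.4·7 = 56.2.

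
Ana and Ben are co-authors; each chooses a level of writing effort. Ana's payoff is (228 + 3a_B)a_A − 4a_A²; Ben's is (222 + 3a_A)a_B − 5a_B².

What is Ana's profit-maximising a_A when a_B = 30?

Expanding Ana's payoff: 228a_A + 3a_Ba_A − 4a_A².
∂π/∂a_A = 228 + 3a_B − 8a_A = 0, so a_A = 28.5 + 0.375a_B.
At a_B = 30: a_A = 28.5 + 0.375·30 = 39.75.

39.75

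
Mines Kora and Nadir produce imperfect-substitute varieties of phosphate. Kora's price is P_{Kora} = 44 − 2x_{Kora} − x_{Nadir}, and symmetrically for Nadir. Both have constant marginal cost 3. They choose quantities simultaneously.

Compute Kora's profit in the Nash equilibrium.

Mine Kora's profit: π = x_{Kora}(44 − 2x_{Kora} − x_{Nadir}) − 3x_{Kora}.
∂π/∂x_{Kora} = 41 − 4x_{Kora} − x_{Nadir} = 0 ⇒ x_{Kora} = 10.25 − 0.25x_{Nadir}.
By symmetry x_{Nadir} = x_{Kora}; substituting into the reaction function, 1.25x_{Kora} = 10.25 and x_{Kora} = 8.2.
P_{Kora} = 44 − 2·8.2 − 8.2 = 19.4.
Profit = (19.4 − 3)·8.2 = 134.48.

134.48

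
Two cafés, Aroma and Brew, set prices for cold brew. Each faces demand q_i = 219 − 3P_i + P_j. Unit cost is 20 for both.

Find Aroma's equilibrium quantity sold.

107.4

Aroma's profit: π = (P_{Aroma} − 20)(219 − 3P_{Aroma} + P_{Brew}).
∂π/∂P_{Aroma} = 279 − 6P_{Aroma} + P_{Brew} = 0 ⇒ P_{Aroma} = 46.5 + (1/6)P_{Brew}.
By symmetry P_{Brew} = P_{Aroma}; substituting into the reaction function, (5/6)P_{Aroma} = 46.5 and P_{Aroma} = 55.8.
q_{Aroma} = 219 − 3·55.8 + 55.8 = 107.4.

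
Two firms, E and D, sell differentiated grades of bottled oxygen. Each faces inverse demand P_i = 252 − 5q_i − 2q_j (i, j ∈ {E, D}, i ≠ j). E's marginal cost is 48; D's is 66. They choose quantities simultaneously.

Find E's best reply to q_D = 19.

Firm E's profit: π = q_E(252 − 5q_E − 2q_D) − 48q_E.
∂π/∂q_E = 204 − 10q_E − 2q_D = 0 ⇒ q_E = 20.4 − 0.2q_D.
At q_D = 19: q_E = 20.4 − 0.2·19 = 16.6.

16.6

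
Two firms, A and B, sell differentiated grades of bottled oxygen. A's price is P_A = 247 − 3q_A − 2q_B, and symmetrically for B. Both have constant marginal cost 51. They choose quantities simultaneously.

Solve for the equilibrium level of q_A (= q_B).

Firm A's profit: π = q_A(247 − 3q_A − 2q_B) − 51q_A.
∂π/∂q_A = 196 − 6q_A − 2q_B = 0 ⇒ q_A = 98/3 − (1/3)q_B.
Setting q_A = q_B in the reaction function: q_A = 98/3 − (1/3)q_A, so q_A = (98/3) / (4/3) = 24.5.

24.5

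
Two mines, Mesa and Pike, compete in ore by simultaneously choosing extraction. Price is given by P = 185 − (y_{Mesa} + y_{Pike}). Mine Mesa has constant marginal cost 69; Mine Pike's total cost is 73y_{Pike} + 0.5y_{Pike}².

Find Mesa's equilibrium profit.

2227.84

Mine Mesa's profit: π = y_{Mesa}(185 − (y_{Mesa} + y_{Pike})) − 69y_{Mesa}.
∂π/∂y_{Mesa} = 116 − 2y_{Mesa} − y_{Pike} = 0, so y_{Mesa} = 58 − 0.5y_{Pike}.
For Pike: ∂π/∂y_{Pike} = 112 − 3y_{Pike} − y_{Mesa} = 0 ⇒ y_{Pike} = 112/3 − (1/3)y_{Mesa}.
Substituting the second reaction function into the first: y_{Mesa} = 58 − 0.5(112/3 − (1/3)y_{Mesa}), which gives (5/6)y_{Mesa} = 118/3 ⇒ y_{Mesa} = 47.2.
Then y_{Pike} = 112/3 − (1/3)·47.2 = 21.6.
Price P = 185 − 68.8 = 116.2.
Mesa's profit: (116.2 − 69)·47.2 = 2227.84.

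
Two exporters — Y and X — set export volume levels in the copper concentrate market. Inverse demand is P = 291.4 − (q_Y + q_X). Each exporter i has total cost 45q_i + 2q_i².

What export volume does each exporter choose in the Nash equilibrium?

35.2

Exporter Y's profit: π = q_Y(291.4 − (q_Y + q_X)) − 45q_Y − 2q_Y².
∂π/∂q_Y = 246.4 − 6q_Y − q_X = 0, so q_Y = 616/15 − (1/6)q_X.
By symmetry q_X = q_Y; substituting into the reaction function, (7/6)q_Y = 616/15 and q_Y = 35.2.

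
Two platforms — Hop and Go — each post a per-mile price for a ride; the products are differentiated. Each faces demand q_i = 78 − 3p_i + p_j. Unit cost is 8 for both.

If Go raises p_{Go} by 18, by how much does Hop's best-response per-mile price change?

3

Hop's profit: π = (p_{Hop} − 8)(78 − 3p_{Hop} + p_{Go}).
∂π/∂p_{Hop} = 102 − 6p_{Hop} + p_{Go} = 0 ⇒ p_{Hop} = 17 + (1/6)p_{Go}.
The reaction-function slope is 1/6, so an 18-unit rise in p_{Go} moves p_{Hop} by 1/6 × 18 = 3. Hop's best response rises — the actions are strategic complements.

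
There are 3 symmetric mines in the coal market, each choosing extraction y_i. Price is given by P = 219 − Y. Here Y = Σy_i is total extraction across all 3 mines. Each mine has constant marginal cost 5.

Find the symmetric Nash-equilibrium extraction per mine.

A representative mine's profit is π_i = y_i(219 − Y) − 5y_i, with Y = y_i + Σ_{j≠i} y_j.
First-order condition: 214 − 2y_i − Σ_{j≠i} y_j = 0.
Imposing symmetry (y_j = y for all j) turns Σ_{j≠i} y_j into 2y, so 214 = 4y and y = 53.5.

53.5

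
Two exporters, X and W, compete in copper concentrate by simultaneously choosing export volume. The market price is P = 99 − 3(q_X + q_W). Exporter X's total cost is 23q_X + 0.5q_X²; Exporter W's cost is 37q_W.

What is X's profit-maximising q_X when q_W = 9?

Exporter X's profit: π = q_X(99 − 3(q_X + q_W)) − 23q_X − 0.5q_X².
∂π/∂q_X = 76 − 7q_X − 3q_W = 0, so q_X = 76/7 − (3/7)q_W.
At q_W = 9: q_X = 76/7 − (3/7)·9 = 7.

7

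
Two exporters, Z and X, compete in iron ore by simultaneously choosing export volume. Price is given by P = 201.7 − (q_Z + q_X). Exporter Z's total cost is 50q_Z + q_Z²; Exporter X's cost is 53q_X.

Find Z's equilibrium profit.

Exporter Z's profit: π = q_Z(201.7 − (q_Z + q_X)) − 50q_Z − q_Z².
∂π/∂q_Z = 151.7 − 4q_Z − q_X = 0, so q_Z = 37.925 − 0.25q_X.
For X: ∂π/∂q_X = 148.7 − 2q_X − q_Z = 0 ⇒ q_X = 74.35 − 0.5q_Z.
Plugging q_X into Z's best response: q_Z = 37.925 − 0.25(74.35 − 0.5q_Z) ⇒ 0.875q_Z = 19.3375, so q_Z = 22.1.
Then q_X = 74.35 − 0.5·22.1 = 63.3.
Price P = 201.7 − 85.4 = 116.3.
Z's profit: (116.3 − 50)·22.1 − (22.1)² = 976.82.

976.82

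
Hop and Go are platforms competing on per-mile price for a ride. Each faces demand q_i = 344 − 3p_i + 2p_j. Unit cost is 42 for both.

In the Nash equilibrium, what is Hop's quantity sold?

Hop's profit: π = (p_{Hop} − 42)(344 − 3p_{Hop} + 2p_{Go}).
∂π/∂p_{Hop} = 470 − 6p_{Hop} + 2p_{Go} = 0 ⇒ p_{Hop} = 235/3 + (1/3)p_{Go}.
The game is symmetric, so in equilibrium p_{Go} = p_{Hop}: the reaction function gives (2/3)p_{Hop} = 235/3, hence p_{Hop} = 117.5.
q_{Hop} = 344 − 3·117.5 + 2·117.5 = 226.5.

226.5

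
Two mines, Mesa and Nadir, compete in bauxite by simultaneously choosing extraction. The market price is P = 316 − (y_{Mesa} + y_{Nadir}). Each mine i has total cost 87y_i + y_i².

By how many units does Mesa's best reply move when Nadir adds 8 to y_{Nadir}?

-2

Mine Mesa's profit: π = y_{Mesa}(316 − (y_{Mesa} + y_{Nadir})) − 87y_{Mesa} − y_{Mesa}².
∂π/∂y_{Mesa} = 229 − 4y_{Mesa} − y_{Nadir} = 0, so y_{Mesa} = 57.25 − 0.25y_{Nadir}.
The reaction-function slope is −0.25, so an 8-unit rise in y_{Nadir} moves y_{Mesa} by −0.25 × 8 = −2. Mesa's best response falls — the actions are strategic substitutes.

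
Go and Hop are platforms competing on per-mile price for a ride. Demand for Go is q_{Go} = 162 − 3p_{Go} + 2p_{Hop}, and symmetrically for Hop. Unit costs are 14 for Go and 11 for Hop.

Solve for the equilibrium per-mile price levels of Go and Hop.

Go's profit: π = (p_{Go} − 14)(162 − 3p_{Go} + 2p_{Hop}).
∂π/∂p_{Go} = 204 − 6p_{Go} + 2p_{Hop} = 0 ⇒ p_{Go} = 34 + (1/3)p_{Hop}.
Similarly p_{Hop} = 32.5 + (1/3)p_{Go}.
Plugging p_{Hop} into Go's best response: p_{Go} = 34 + (1/3)(32.5 + (1/3)p_{Go}) ⇒ (8/9)p_{Go} = 269/6, so p_{Go} = 50.4375.
Then p_{Hop} = 32.5 + (1/3)·50.4375 = 49.3125.

50.4375, 49.3125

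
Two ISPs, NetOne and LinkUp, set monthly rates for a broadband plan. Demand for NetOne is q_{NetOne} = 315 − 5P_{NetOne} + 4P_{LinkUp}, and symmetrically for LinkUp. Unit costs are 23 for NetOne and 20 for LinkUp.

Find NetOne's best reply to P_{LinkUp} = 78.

74.2

NetOne's profit: π = (P_{NetOne} − 23)(315 − 5P_{NetOne} + 4P_{LinkUp}).
∂π/∂P_{NetOne} = 430 − 10P_{NetOne} + 4P_{LinkUp} = 0 ⇒ P_{NetOne} = 43 + 0.4P_{LinkUp}.
At P_{LinkUp} = 78: P_{NetOne} = 43 + 0.4·78 = 74.2.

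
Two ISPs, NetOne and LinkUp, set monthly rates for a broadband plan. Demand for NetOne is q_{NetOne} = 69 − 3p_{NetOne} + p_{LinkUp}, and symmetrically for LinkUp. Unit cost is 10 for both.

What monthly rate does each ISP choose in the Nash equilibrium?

19.8

NetOne's profit: π = (p_{NetOne} − 10)(69 − 3p_{NetOne} + p_{LinkUp}).
∂π/∂p_{NetOne} = 99 − 6p_{NetOne} + p_{LinkUp} = 0 ⇒ p_{NetOne} = 16.5 + (1/6)p_{LinkUp}.
By symmetry p_{LinkUp} = p_{NetOne}; substituting into the reaction function, (5/6)p_{NetOne} = 16.5 and p_{NetOne} = 19.8.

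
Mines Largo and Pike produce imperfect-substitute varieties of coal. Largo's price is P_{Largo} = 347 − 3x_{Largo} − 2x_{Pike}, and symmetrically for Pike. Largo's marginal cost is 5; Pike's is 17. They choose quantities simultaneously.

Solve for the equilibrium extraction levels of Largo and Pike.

Mine Largo's profit: π = x_{Largo}(347 − 3x_{Largo} − 2x_{Pike}) − 5x_{Largo}.
∂π/∂x_{Largo} = 342 − 6x_{Largo} − 2x_{Pike} = 0 ⇒ x_{Largo} = 57 − (1/3)x_{Pike}.
Similarly x_{Pike} = 55 − (1/3)x_{Largo}.
Solving the two reaction functions simultaneously: (1 − (−1/3)(−1/3))x_{Largo} = 57 − (1/3)·55, so (8/9)x_{Largo} = 116/3 and x_{Largo} = 43.5.
Then x_{Pike} = 55 − (1/3)·43.5 = 40.5.

43.5, 40.5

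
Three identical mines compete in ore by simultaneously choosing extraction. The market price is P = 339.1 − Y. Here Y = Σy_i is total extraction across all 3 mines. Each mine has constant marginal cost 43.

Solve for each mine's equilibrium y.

74.025

A representative mine's profit is π_i = y_i(339.1 − Y) − 43y_i, with Y = y_i + Σ_{j≠i} y_j.
First-order condition: 296.1 − 2y_i − Σ_{j≠i} y_j = 0.
With identical mines, set every y_j = y: then 296.1 − 2y − 2y = 0, i.e. y = 296.1/4 = 74.025.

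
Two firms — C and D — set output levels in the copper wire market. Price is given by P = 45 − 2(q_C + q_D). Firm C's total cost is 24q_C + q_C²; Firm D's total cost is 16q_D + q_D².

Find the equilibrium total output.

6.25

Firm C's profit: π = q_C(45 − 2(q_C + q_D)) − 24q_C − q_C².
∂π/∂q_C = 21 − 6q_C − 2q_D = 0, so q_C = 3.5 − (1/3)q_D.
By the same steps for D: q_D = 29/6 − (1/3)q_C.
Plugging q_D into C's best response: q_C = 3.5 − (1/3)(29/6 − (1/3)q_C) ⇒ (8/9)q_C = 17/9, so q_C = 2.125.
Then q_D = 29/6 − (1/3)·2.125 = 4.125.
Total output: 2.125 + 4.125 = 6.25.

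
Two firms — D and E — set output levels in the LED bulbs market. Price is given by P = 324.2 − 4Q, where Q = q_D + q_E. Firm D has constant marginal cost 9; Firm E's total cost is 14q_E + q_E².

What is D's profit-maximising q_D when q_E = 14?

32.4

Firm D's profit: π = q_D(324.2 − 4(q_D + q_E)) − 9q_D.
∂π/∂q_D = 315.2 − 8q_D − 4q_E = 0, so q_D = 39.4 − 0.5q_E.
At q_E = 14: q_D = 39.4 − 0.5·14 = 32.4.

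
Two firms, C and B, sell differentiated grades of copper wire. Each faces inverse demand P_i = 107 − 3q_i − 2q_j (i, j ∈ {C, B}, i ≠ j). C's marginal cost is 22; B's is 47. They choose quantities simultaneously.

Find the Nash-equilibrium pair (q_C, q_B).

12.1875, 5.9375

Firm C's profit: π = q_C(107 − 3q_C − 2q_B) − 22q_C.
∂π/∂q_C = 85 − 6q_C − 2q_B = 0 ⇒ q_C = 85/6 − (1/3)q_B.
Similarly q_B = 10 − (1/3)q_C.
Substituting the second reaction function into the first: q_C = 85/6 − (1/3)(10 − (1/3)q_C), which gives (8/9)q_C = 65/6 ⇒ q_C = 12.1875.
Then q_B = 10 − (1/3)·12.1875 = 5.9375.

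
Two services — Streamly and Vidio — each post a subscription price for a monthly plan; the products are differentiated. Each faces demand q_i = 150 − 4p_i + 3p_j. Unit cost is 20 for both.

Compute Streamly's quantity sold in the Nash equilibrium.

104

Streamly's profit: π = (p_{Streamly} − 20)(150 − 4p_{Streamly} + 3p_{Vidio}).
∂π/∂p_{Streamly} = 230 − 8p_{Streamly} + 3p_{Vidio} = 0 ⇒ p_{Streamly} = 28.75 + 0.375p_{Vidio}.
By symmetry p_{Vidio} = p_{Streamly}; substituting into the reaction function, 0.625p_{Streamly} = 28.75 and p_{Streamly} = 46.
q_{Streamly} = 150 − 4·46 + 3·46 = 104.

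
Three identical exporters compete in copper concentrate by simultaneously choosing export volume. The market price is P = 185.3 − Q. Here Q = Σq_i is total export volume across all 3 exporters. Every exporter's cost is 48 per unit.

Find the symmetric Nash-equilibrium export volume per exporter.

34.325

A representative exporter's profit is π_i = q_i(185.3 − Q) − 48q_i, with Q = q_i + Σ_{j≠i} q_j.
First-order condition: 137.3 − 2q_i − Σ_{j≠i} q_j = 0.
In a symmetric equilibrium every exporter chooses the same q, so Σ_{j≠i} q_j = 2q. The condition becomes 137.3 − 4q = 0, giving q = 137.3/4 = 34.325.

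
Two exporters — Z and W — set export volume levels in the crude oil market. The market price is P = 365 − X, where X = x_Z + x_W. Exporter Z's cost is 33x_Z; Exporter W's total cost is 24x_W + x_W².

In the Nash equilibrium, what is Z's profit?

19881

Exporter Z's profit: π = x_Z(365 − (x_Z + x_W)) − 33x_Z.
∂π/∂x_Z = 332 − 2x_Z − x_W = 0, so x_Z = 166 − 0.5x_W.
For W: ∂π/∂x_W = 341 − 4x_W − x_Z = 0 ⇒ x_W = 85.25 − 0.25x_Z.
Substituting the second reaction function into the first: x_Z = 166 − 0.5(85.25 − 0.25x_Z), which gives 0.875x_Z = 123.375 ⇒ x_Z = 141.
Then x_W = 85.25 − 0.25·141 = 50.
Price P = 365 − 191 = 174.
Z's profit: (174 − 33)·141 = 19881.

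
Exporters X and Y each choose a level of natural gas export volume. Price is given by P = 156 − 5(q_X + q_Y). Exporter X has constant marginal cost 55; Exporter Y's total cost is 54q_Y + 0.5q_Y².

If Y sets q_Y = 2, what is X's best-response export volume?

Exporter X's profit: π = q_X(156 − 5(q_X + q_Y)) − 55q_X.
∂π/∂q_X = 101 − 10q_X − 5q_Y = 0, so q_X = 10.1 − 0.5q_Y.
At q_Y = 2: q_X = 10.1 − 0.5·2 = 9.1.

9.1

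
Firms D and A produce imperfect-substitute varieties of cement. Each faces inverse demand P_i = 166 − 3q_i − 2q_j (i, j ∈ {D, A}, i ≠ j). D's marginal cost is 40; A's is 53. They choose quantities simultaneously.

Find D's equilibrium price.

89.6875

Firm D's profit: π = q_D(166 − 3q_D − 2q_A) − 40q_D.
∂π/∂q_D = 126 − 6q_D − 2q_A = 0 ⇒ q_D = 21 − (1/3)q_A.
Similarly q_A = 113/6 − (1/3)q_D.
Substituting the second reaction function into the first: q_D = 21 − (1/3)(113/6 − (1/3)q_D), which gives (8/9)q_D = 265/18 ⇒ q_D = 16.5625.
Then q_A = 113/6 − (1/3)·16.5625 = 13.3125.
P_D = 166 − 3·16.5625 − 2·13.3125 = 89.6875.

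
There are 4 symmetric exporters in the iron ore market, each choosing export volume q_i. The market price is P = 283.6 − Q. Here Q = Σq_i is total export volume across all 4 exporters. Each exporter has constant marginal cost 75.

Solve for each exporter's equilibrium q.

41.72

A representative exporter's profit is π_i = q_i(283.6 − Q) − 75q_i, with Q = q_i + Σ_{j≠i} q_j.
First-order condition: 208.6 − 2q_i − Σ_{j≠i} q_j = 0.
With identical exporters, set every q_j = q: then 208.6 − 2q − 3q = 0, i.e. q = 208.6/5 = 41.72.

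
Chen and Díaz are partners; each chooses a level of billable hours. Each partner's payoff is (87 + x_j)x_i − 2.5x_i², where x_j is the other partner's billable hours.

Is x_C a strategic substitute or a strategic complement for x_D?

Chen's payoff is (87 + x_D)x_C − 2.5x_C².
∂π/∂x_C = 87 + x_D − 5x_C = 0, so x_C = 17.4 + 0.2x_D.
The best-response slope dx_C/dx_D = 0.2 > 0: the reaction function is upward-sloping, so the choices are strategic complements.

strategic complements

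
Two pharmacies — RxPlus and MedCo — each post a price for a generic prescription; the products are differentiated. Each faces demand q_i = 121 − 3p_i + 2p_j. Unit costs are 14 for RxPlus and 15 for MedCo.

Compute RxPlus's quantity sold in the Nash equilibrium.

80.8125

RxPlus's profit: π = (p_{RxPlus} − 14)(121 − 3p_{RxPlus} + 2p_{MedCo}).
∂π/∂p_{RxPlus} = 163 − 6p_{RxPlus} + 2p_{MedCo} = 0 ⇒ p_{RxPlus} = 163/6 + (1/3)p_{MedCo}.
Similarly p_{MedCo} = 83/3 + (1/3)p_{RxPlus}.
Substituting the second reaction function into the first: p_{RxPlus} = 163/6 + (1/3)(83/3 + (1/3)p_{RxPlus}), which gives (8/9)p_{RxPlus} = 655/18 ⇒ p_{RxPlus} = 40.9375.
Then p_{MedCo} = 83/3 + (1/3)·40.9375 = 41.3125.
q_{RxPlus} = 121 − 3·40.9375 + 2·41.3125 = 80.8125.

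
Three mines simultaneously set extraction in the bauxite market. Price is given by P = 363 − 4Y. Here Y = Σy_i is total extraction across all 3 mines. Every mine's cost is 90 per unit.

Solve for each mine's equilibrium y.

17.0625

A representative mine's profit is π_i = y_i(363 − 4Y) − 90y_i, with Y = y_i + Σ_{j≠i} y_j.
First-order condition: 273 − 8y_i − 4Σ_{j≠i} y_j = 0.
With identical mines, set every y_j = y: then 273 − 8y − 8y = 0, i.e. y = 273/16 = 17.0625.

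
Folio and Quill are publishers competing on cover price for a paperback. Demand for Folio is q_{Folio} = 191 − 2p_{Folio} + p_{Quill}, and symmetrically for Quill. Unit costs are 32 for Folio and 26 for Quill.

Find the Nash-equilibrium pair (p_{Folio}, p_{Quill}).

Folio's profit: π = (p_{Folio} − 32)(191 − 2p_{Folio} + p_{Quill}).
∂π/∂p_{Folio} = 255 − 4p_{Folio} + p_{Quill} = 0 ⇒ p_{Folio} = 63.75 + 0.25p_{Quill}.
Similarly p_{Quill} = 60.75 + 0.25p_{Folio}.
Plugging p_{Quill} into Folio's best response: p_{Folio} = 63.75 + 0.25(60.75 + 0.25p_{Folio}) ⇒ 0.9375p_{Folio} = 78.9375, so p_{Folio} = 84.2.
Then p_{Quill} = 60.75 + 0.25·84.2 = 81.8.

84.2, 81.8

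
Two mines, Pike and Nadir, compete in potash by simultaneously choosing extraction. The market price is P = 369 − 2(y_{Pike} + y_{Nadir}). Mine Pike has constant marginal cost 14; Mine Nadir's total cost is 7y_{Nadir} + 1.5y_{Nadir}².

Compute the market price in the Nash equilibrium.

Mine Pike's profit: π = y_{Pike}(369 − 2(y_{Pike} + y_{Nadir})) − 14y_{Pike}.
∂π/∂y_{Pike} = 355 − 4y_{Pike} − 2y_{Nadir} = 0, so y_{Pike} = 88.75 − 0.5y_{Nadir}.
For Nadir: ∂π/∂y_{Nadir} = 362 − 7y_{Nadir} − 2y_{Pike} = 0 ⇒ y_{Nadir} = 362/7 − (2/7)y_{Pike}.
Solving the two reaction functions simultaneously: (1 − (−0.5)(−2/7))y_{Pike} = 88.75 − 0.5·(362/7), so (6/7)y_{Pike} = 1761/28 and y_{Pike} = 73.375.
Then y_{Nadir} = 362/7 − (2/7)·73.375 = 30.75.
Equilibrium price: P = 369 − 2·104.125 = 160.75.

160.75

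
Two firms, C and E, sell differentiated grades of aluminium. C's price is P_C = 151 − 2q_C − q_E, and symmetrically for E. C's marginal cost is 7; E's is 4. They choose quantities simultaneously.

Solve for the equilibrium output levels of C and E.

Firm C's profit: π = q_C(151 − 2q_C − q_E) − 7q_C.
∂π/∂q_C = 144 − 4q_C − q_E = 0 ⇒ q_C = 36 − 0.25q_E.
Similarly q_E = 36.75 − 0.25q_C.
Plugging q_E into C's best response: q_C = 36 − 0.25(36.75 − 0.25q_C) ⇒ 0.9375q_C = 26.8125, so q_C = 28.6.
Then q_E = 36.75 − 0.25·28.6 = 29.6.

28.6, 29.6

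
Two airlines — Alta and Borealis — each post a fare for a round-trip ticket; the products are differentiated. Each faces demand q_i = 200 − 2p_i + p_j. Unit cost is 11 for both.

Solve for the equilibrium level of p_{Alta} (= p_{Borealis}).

74

Alta's profit: π = (p_{Alta} − 11)(200 − 2p_{Alta} + p_{Borealis}).
∂π/∂p_{Alta} = 222 − 4p_{Alta} + p_{Borealis} = 0 ⇒ p_{Alta} = 55.5 + 0.25p_{Borealis}.
By symmetry p_{Borealis} = p_{Alta}; substituting into the reaction function, 0.75p_{Alta} = 55.5 and p_{Alta} = 74.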